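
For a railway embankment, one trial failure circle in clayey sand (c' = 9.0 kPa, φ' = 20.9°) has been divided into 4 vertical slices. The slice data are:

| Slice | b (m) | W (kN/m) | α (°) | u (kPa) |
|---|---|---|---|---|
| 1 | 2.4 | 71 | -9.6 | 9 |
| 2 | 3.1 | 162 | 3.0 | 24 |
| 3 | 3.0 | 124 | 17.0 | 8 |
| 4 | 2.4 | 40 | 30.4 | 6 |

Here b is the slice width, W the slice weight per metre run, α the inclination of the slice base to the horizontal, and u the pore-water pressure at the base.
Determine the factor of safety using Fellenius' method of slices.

Ordinary method of slices: FS = Σ[c'·Δl_i + (W_i cosα_i − u_i·Δl_i)·tanφ'] / Σ W_i sinα_i, with Δl_i = b_i / cosα_i.
Slice 1: Δl = 2.4/cos(-9.6°) = 2.434 m; N'_1 = 71·cos(-9.6°) − 9·2.434 = 48.1; c'Δl = 21.91; W sinα = -11.8
Slice 2: Δl = 3.1/cos3.0° = 3.104 m; N'_2 = 162·cos3.0° − 24·3.104 = 87.3; c'Δl = 27.94; W sinα = 8.5
Slice 3: Δl = 3.0/cos17.0° = 3.137 m; N'_3 = 124·cos17.0° − 8·3.137 = 93.5; c'Δl = 28.23; W sinα = 36.3
Slice 4: Δl = 2.4/cos30.4° = 2.783 m; N'_4 = 40·cos30.4° − 6·2.783 = 17.8; c'Δl = 25.04; W sinα = 20.2
Σc'Δl = 103.1 kN/m; ΣN' = 246.7 kN/m; ΣW sinα = 53.1 kN/m
Resisting = 103.1 + 246.7·tan20.9° = 103.1 + 94.2 = 197.3 kN/m
FS = 197.3 / 53.1 = 3.714

FS = 3.71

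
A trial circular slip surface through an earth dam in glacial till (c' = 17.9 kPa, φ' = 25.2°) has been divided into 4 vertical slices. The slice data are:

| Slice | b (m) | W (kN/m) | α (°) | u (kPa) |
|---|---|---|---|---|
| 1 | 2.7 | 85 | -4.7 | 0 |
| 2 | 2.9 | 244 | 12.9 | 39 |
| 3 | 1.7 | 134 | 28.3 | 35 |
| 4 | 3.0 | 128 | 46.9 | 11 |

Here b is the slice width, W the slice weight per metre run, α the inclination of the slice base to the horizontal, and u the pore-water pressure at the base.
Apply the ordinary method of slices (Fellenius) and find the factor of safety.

FS = 1.73

Ordinary method of slices: FS = Σ[c'·Δl_i + (W_i cosα_i − u_i·Δl_i)·tanφ'] / Σ W_i sinα_i, with Δl_i = b_i / cosα_i.
Slice 1: Δl = 2.7/cos(-4.7°) = 2.709 m; N'_1 = 85·cos(-4.7°) − 0·2.709 = 84.7; c'Δl = 48.49; W sinα = -7.0
Slice 2: Δl = 2.9/cos12.9° = 2.975 m; N'_2 = 244·cos12.9° − 39·2.975 = 121.8; c'Δl = 53.25; W sinα = 54.5
Slice 3: Δl = 1.7/cos28.3° = 1.931 m; N'_3 = 134·cos28.3° − 35·1.931 = 50.4; c'Δl = 34.56; W sinα = 63.5
Slice 4: Δl = 3.0/cos46.9° = 4.391 m; N'_4 = 128·cos46.9° − 11·4.391 = 39.2; c'Δl = 78.59; W sinα = 93.5
Σc'Δl = 214.9 kN/m; ΣN' = 296.1 kN/m; ΣW sinα = 204.5 kN/m
Resisting = 214.9 + 296.1·tan25.2° = 214.9 + 139.3 = 354.2 kN/m
FS = 354.2 / 204.5 = 1.732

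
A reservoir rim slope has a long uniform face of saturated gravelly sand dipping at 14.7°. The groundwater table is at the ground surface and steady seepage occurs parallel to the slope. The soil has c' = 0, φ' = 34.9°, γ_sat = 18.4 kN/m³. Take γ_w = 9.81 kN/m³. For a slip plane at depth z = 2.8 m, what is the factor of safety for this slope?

FS = 1.24

With seepage parallel to the slope and the water table at the surface, the effective normal stress on the slip plane uses the buoyant unit weight γ' = γ_sat − γ_w while the driving shear stress uses γ_sat:
FS = [c' + γ' z cos²β tanφ'] / [γ_sat z sinβ cosβ]
(For c' = 0 this reduces to FS = (γ'/γ_sat)·tanφ'/tanβ.)
γ' = 18.4 − 9.81 = 8.59 kN/m³
Numerator = 0.0 + 8.59·2.8·cos²14.7°·tan34.9° = 0.0 + 8.59·2.8·0.9356·0.6976 = 15.698 kPa
Denominator = 18.4·2.8·sin14.7°·cos14.7° = 18.4·2.8·0.2538·0.9673 = 12.646 kPa
FS = 15.698 / 12.646 = 1.241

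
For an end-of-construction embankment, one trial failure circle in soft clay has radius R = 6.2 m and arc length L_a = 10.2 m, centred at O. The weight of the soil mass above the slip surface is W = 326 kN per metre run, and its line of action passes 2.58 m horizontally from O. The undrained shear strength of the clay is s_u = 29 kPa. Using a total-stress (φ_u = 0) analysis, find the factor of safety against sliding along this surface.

FS = 2.18

Taking moments about the centre O, the resisting moment is provided by the undrained shear strength acting along the arc:
M_R = s_u·L_a·R = 29·10.20·6.2 = 1834.0 kN·m/m
M_D = W·d = 326·2.58 = 841.1 kN·m/m
FS = M_R / M_D = 1834.0 / 841.1 = 2.180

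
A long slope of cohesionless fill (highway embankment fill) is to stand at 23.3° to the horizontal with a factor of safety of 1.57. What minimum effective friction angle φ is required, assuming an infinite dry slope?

φ = 34.1°

FS = tanφ/tanβ ⇒ tanφ = FS · tanβ = 1.57 · tan23.3° = 0.6761
φ = arctan(0.6761) = 34.06°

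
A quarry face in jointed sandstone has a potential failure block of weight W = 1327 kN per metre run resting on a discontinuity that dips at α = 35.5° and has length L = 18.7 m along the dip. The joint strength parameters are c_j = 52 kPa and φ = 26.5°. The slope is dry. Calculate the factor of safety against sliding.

Resolving the block weight along and normal to the plane and applying the Mohr–Coulomb strength on the joint:
N' = W cosα = 1327·cos35.5° = 1080.3 kN/m
Driving force T = W sinα = 1327·sin35.5° = 770.6 kN/m
Resisting force R = c_j·L + N'·tanφ = 52·18.7 + 1080.3·tan26.5° = 972.4 + 538.6 = 1511.0 kN/m
FS = R / T = 1511.0 / 770.6 = 1.961

FS = 1.96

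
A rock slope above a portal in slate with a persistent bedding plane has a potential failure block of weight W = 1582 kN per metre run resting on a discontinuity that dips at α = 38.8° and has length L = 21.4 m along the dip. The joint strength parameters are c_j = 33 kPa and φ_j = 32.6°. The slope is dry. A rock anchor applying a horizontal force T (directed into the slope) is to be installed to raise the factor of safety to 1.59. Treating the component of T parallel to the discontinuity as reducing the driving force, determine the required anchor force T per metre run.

T = 50 kN/m

Resolving forces along and normal to the sliding plane, with the horizontal anchor force T adding T·sinα to the effective normal force and T·cosα acting up the plane against the driving force:
FS = [c_jL + (W cosα + T sinα) tanφ_j] / [W sinα − T cosα]
Without the anchor: N' = 1232.9 kN/m, driving T_d = 991.3 kN/m, resisting R = 33·21.4 + 1232.9·tan32.6° = 1494.7 kN/m, FS = 1.51.
Setting FS = 1.59 and solving for T:
1.59·(991.3 − T cos38.8°) = 1494.7 + T sin38.8°·tan32.6°
T·(sin38.8°·tan32.6° + 1.59·cos38.8°) = 1.59·991.3 − 1494.7
T·(0.6266·0.6395 + 1.59·0.7793) = 1576.1 − 1494.7 = 81.5
T·1.6399 = 81.5
T = 49.7 kN/m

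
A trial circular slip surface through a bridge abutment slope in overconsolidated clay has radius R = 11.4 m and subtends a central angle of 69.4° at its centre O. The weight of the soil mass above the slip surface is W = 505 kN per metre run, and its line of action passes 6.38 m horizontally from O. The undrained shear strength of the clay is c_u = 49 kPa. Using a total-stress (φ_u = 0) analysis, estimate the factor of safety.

FS = 2.39

Taking moments about the centre O, the resisting moment is provided by the undrained shear strength acting along the arc:
Arc length L_a = R·θ = 11.4·(69.4°·π/180) = 11.4·1.2113 = 13.81 m
M_R = c_u·L_a·R = 49·13.81·11.4 = 7713.3 kN·m/m
M_D = W·d = 505·6.38 = 3221.9 kN·m/m
FS = M_R / M_D = 7713.3 / 3221.9 = 2.394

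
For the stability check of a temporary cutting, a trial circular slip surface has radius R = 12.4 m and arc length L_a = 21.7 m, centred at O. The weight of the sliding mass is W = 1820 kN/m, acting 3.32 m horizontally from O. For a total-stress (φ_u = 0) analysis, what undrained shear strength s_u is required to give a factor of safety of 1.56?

FS = s_u·L_a·R / (W·d), so s_u = FS·W·d / (L_a·R).
s_u = 1.56·1820·3.32 / (21.70·12.4) = 9426.1 / 269.08 = 35.03 kPa

s_u = 35.0 kPa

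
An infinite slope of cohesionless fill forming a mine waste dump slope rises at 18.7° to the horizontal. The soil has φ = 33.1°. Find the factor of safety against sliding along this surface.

FS = 1.93

For a dry cohesionless infinite slope the factor of safety is FS = tanφ / tanβ.
FS = tan33.1° / tan18.7° = 0.6519 / 0.3385 = 1.926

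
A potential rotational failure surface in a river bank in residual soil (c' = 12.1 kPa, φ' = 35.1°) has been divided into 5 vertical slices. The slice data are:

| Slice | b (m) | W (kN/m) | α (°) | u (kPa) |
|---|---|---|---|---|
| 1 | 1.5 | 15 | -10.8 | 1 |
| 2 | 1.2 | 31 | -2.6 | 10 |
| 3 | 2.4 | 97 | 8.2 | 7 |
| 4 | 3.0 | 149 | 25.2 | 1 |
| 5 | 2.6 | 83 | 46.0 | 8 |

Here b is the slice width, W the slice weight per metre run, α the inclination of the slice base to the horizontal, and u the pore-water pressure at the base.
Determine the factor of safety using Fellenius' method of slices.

FS = 2.54

Ordinary method of slices: FS = Σ[c'·Δl_i + (W_i cosα_i − u_i·Δl_i)·tanφ'] / Σ W_i sinα_i, with Δl_i = b_i / cosα_i.
Slice 1: Δl = 1.5/cos(-10.8°) = 1.527 m; N'_1 = 15·cos(-10.8°) − 1·1.527 = 13.2; c'Δl = 18.48; W sinα = -2.8
Slice 2: Δl = 1.2/cos(-2.6°) = 1.201 m; N'_2 = 31·cos(-2.6°) − 10·1.201 = 19.0; c'Δl = 14.53; W sinα = -1.4
Slice 3: Δl = 2.4/cos8.2° = 2.425 m; N'_3 = 97·cos8.2° − 7·2.425 = 79.0; c'Δl = 29.34; W sinα = 13.8
Slice 4: Δl = 3.0/cos25.2° = 3.316 m; N'_4 = 149·cos25.2° − 1·3.316 = 131.5; c'Δl = 40.12; W sinα = 63.4
Slice 5: Δl = 2.6/cos46.0° = 3.743 m; N'_5 = 83·cos46.0° − 8·3.743 = 27.7; c'Δl = 45.29; W sinα = 59.7
Σc'Δl = 147.8 kN/m; ΣN' = 270.4 kN/m; ΣW sinα = 132.8 kN/m
Resisting = 147.8 + 270.4·tan35.1° = 147.8 + 190.1 = 337.8 kN/m
FS = 337.8 / 132.8 = 2.544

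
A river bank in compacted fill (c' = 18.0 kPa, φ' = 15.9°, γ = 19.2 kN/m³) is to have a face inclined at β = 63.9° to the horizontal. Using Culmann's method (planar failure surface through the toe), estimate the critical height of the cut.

Culmann's analysis gives the critical failure plane at α_cr = (β + φ')/2 = (63.9 + 15.9)/2 = 39.9°, and the critical height
H_c = (4c'/γ) · sinβ cosφ' / [1 − cos(β − φ')]
    = (4·18.0/19.2) · sin63.9°·cos15.9° / [1 − cos(48.0°)]
    = 3.750 · 0.8980·0.9617 / [1 − 0.6691]
    = 3.750 · 0.8637 / 0.3309
    = 9.79 m

H_c = 9.79 m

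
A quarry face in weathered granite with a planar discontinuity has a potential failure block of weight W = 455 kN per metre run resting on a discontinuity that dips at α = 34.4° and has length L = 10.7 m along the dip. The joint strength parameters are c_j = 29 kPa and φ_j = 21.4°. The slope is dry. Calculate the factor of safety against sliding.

FS = 1.78

Resolving the block weight along and normal to the plane and applying the Mohr–Coulomb strength on the joint:
N' = W cosα = 455·cos34.4° = 375.4 kN/m
Driving force T = W sinα = 455·sin34.4° = 257.1 kN/m
Resisting force R = c_j·L + N'·tanφ_j = 29·10.7 + 375.4·tan21.4° = 310.3 + 147.1 = 457.4 kN/m
FS = R / T = 457.4 / 257.1 = 1.779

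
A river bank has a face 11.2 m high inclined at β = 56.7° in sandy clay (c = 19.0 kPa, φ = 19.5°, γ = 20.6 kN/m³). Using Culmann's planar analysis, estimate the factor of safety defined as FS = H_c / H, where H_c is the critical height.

H_c = (4c/γ) · sinβ cosφ / [1 − cos(β − φ)]
    = (4·19.0/20.6) · sin56.7°·cos19.5° / [1 − cos37.2°]
    = 3.689 · 0.7879 / 0.2035 = 14.29 m
FS = H_c / H = 14.29 / 11.2 = 1.276

FS = 1.28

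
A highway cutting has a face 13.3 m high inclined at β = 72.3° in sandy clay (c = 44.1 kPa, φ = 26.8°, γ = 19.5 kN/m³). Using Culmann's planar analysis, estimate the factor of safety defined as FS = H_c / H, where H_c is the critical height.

H_c = (4c/γ) · sinβ cosφ / [1 − cos(β − φ)]
    = (4·44.1/19.5) · sin72.3°·cos26.8° / [1 − cos45.5°]
    = 9.046 · 0.8503 / 0.2991 = 25.72 m
FS = H_c / H = 25.72 / 13.3 = 1.934

FS = 1.93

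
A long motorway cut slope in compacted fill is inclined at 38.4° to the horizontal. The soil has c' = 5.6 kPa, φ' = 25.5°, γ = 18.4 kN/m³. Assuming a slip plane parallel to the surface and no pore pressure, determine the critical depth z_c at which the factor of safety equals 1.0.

Setting FS = 1.00 in FS = [c' + γz cos²β tanφ'] / [γz sinβ cosβ] and solving for z:
z = c' / [γ cosβ (FS·sinβ − cosβ·tanφ')]
  = 5.6 / [18.4·cos38.4°·(1.00·sin38.4° − cos38.4°·tan25.5°)]
  = 5.6 / [18.4·0.7837·(1.00·0.6211 − 0.7837·0.4770)]
  = 5.6 / 3.5667 = 1.570 m

z_c = 1.57 m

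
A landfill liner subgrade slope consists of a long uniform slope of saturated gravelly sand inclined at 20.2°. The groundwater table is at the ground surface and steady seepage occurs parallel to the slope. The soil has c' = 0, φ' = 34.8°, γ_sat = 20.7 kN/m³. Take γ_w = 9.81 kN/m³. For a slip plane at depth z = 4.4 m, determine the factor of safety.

FS = 0.99

With seepage parallel to the slope and the water table at the surface, the effective normal stress on the slip plane uses the buoyant unit weight γ' = γ_sat − γ_w while the driving shear stress uses γ_sat:
FS = [c' + γ' z cos²β tanφ'] / [γ_sat z sinβ cosβ]
(For c' = 0 this reduces to FS = (γ'/γ_sat)·tanφ'/tanβ.)
γ' = 20.7 − 9.81 = 10.89 kN/m³
Numerator = 0.0 + 10.89·4.4·cos²20.2°·tan34.8° = 0.0 + 10.89·4.4·0.8808·0.6950 = 29.332 kPa
Denominator = 20.7·4.4·sin20.2°·cos20.2° = 20.7·4.4·0.3453·0.9385 = 29.515 kPa
FS = 29.332 / 29.515 = 0.994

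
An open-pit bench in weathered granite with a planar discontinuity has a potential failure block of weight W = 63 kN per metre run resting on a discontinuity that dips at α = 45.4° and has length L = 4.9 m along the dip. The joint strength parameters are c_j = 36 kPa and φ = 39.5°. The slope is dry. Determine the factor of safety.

FS = 4.75

Resolving the block weight along and normal to the plane and applying the Mohr–Coulomb strength on the joint:
N' = W cosα = 63·cos45.4° = 44.2 kN/m
Driving force T = W sinα = 63·sin45.4° = 44.9 kN/m
Resisting force R = c_j·L + N'·tanφ = 36·4.9 + 44.2·tan39.5° = 176.4 + 36.5 = 212.9 kN/m
FS = R / T = 212.9 / 44.9 = 4.745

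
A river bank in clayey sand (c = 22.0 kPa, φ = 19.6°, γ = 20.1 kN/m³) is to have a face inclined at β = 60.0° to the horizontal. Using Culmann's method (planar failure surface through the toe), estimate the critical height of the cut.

H_c = 14.98 m

Culmann's analysis gives the critical failure plane at α_cr = (β + φ)/2 = (60.0 + 19.6)/2 = 39.8°, and the critical height
H_c = (4c/γ) · sinβ cosφ / [1 − cos(β − φ)]
    = (4·22.0/20.1) · sin60.0°·cos19.6° / [1 − cos(40.4°)]
    = 4.378 · 0.8660·0.9421 / [1 − 0.7615]
    = 4.378 · 0.8158 / 0.2385
    = 14.98 m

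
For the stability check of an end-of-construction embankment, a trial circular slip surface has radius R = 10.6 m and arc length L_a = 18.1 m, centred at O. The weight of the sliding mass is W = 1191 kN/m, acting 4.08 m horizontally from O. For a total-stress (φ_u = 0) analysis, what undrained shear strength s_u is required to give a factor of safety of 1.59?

FS = s_u·L_a·R / (W·d), so s_u = FS·W·d / (L_a·R).
s_u = 1.59·1191·4.08 / (18.10·10.6) = 7726.3 / 191.86 = 40.27 kPa

s_u = 40.3 kPa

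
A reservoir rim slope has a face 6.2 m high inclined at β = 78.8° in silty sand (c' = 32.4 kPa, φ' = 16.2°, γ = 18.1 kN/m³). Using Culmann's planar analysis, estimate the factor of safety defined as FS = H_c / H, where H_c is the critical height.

H_c = (4c'/γ) · sinβ cosφ' / [1 − cos(β − φ')]
    = (4·32.4/18.1) · sin78.8°·cos16.2° / [1 − cos62.6°]
    = 7.160 · 0.9420 / 0.5398 = 12.50 m
FS = H_c / H = 12.50 / 6.2 = 2.015

FS = 2.02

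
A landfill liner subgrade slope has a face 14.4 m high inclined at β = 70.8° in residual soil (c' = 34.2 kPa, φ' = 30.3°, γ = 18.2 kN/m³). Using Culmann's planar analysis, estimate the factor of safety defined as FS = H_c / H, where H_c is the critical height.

FS = 1.78

H_c = (4c'/γ) · sinβ cosφ' / [1 − cos(β − φ')]
    = (4·34.2/18.2) · sin70.8°·cos30.3° / [1 − cos40.5°]
    = 7.516 · 0.8154 / 0.2396 = 25.58 m
FS = H_c / H = 25.58 / 14.4 = 1.776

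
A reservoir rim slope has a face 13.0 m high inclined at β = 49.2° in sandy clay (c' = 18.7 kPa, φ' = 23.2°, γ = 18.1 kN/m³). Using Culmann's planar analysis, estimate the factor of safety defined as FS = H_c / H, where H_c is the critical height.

FS = 2.19

H_c = (4c'/γ) · sinβ cosφ' / [1 − cos(β − φ')]
    = (4·18.7/18.1) · sin49.2°·cos23.2° / [1 − cos26.0°]
    = 4.133 · 0.6958 / 0.1012 = 28.41 m
FS = H_c / H = 28.41 / 13.0 = 2.185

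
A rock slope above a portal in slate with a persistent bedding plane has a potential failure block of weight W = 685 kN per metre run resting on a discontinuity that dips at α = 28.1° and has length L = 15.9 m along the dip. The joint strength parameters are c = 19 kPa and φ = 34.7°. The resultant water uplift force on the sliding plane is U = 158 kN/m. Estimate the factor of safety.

FS = 1.89

Resolving the block weight along and normal to the plane and applying the Mohr–Coulomb strength on the joint:
N' = W cosα − U = 685·cos28.1° − 158 = 446.3 kN/m
Driving force T = W sinα = 685·sin28.1° = 322.6 kN/m
Resisting force R = c·L + N'·tanφ = 19·15.9 + 446.3·tan34.7° = 302.1 + 309.0 = 611.1 kN/m
FS = R / T = 611.1 / 322.6 = 1.894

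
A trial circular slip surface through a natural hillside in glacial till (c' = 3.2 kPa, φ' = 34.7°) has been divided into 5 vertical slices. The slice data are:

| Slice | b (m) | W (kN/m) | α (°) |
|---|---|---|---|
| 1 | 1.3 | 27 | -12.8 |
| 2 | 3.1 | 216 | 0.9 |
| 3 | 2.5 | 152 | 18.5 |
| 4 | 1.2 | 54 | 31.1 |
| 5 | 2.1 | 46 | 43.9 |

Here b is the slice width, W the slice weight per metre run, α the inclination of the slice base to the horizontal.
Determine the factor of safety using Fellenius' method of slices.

Ordinary method of slices: FS = Σ[c'·Δl_i + (W_i cosα_i)·tanφ'] / Σ W_i sinα_i, with Δl_i = b_i / cosα_i.
Slice 1: Δl = 1.3/cos(-12.8°) = 1.333 m; N'_1 = 27·cos(-12.8°) = 26.3; c'Δl = 4.27; W sinα = -6.0
Slice 2: Δl = 3.1/cos0.9° = 3.100 m; N'_2 = 216·cos0.9° = 216.0; c'Δl = 9.92; W sinα = 3.4
Slice 3: Δl = 2.5/cos18.5° = 2.636 m; N'_3 = 152·cos18.5° = 144.1; c'Δl = 8.44; W sinα = 48.2
Slice 4: Δl = 1.2/cos31.1° = 1.401 m; N'_4 = 54·cos31.1° = 46.2; c'Δl = 4.48; W sinα = 27.9
Slice 5: Δl = 2.1/cos43.9° = 2.914 m; N'_5 = 46·cos43.9° = 33.1; c'Δl = 9.33; W sinα = 31.9
Σc'Δl = 36.4 kN/m; ΣN' = 465.8 kN/m; ΣW sinα = 105.4 kN/m
Resisting = 36.4 + 465.8·tan34.7° = 36.4 + 322.6 = 359.0 kN/m
FS = 359.0 / 105.4 = 3.405

FS = 3.40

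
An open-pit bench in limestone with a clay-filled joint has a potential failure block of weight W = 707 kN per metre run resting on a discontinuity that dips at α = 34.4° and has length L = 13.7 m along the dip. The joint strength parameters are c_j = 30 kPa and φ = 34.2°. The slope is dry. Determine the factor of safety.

FS = 2.02

Resolving the block weight along and normal to the plane and applying the Mohr–Coulomb strength on the joint:
N' = W cosα = 707·cos34.4° = 583.4 kN/m
Driving force T = W sinα = 707·sin34.4° = 399.4 kN/m
Resisting force R = c_j·L + N'·tanφ = 30·13.7 + 583.4·tan34.2° = 411.0 + 396.4 = 807.4 kN/m
FS = R / T = 807.4 / 399.4 = 2.021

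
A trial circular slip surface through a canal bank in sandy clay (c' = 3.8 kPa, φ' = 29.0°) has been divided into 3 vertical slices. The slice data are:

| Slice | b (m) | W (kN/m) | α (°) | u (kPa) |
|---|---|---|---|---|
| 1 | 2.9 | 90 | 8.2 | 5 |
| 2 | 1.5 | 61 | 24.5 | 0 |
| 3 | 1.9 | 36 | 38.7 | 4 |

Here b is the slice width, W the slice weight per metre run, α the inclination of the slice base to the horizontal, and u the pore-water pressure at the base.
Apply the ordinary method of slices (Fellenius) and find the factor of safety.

Ordinary method of slices: FS = Σ[c'·Δl_i + (W_i cosα_i − u_i·Δl_i)·tanφ'] / Σ W_i sinα_i, with Δl_i = b_i / cosα_i.
Slice 1: Δl = 2.9/cos8.2° = 2.930 m; N'_1 = 90·cos8.2° − 5·2.930 = 74.4; c'Δl = 11.13; W sinα = 12.8
Slice 2: Δl = 1.5/cos24.5° = 1.648 m; N'_2 = 61·cos24.5° − 0·1.648 = 55.5; c'Δl = 6.26; W sinα = 25.3
Slice 3: Δl = 1.9/cos38.7° = 2.435 m; N'_3 = 36·cos38.7° − 4·2.435 = 18.4; c'Δl = 9.25; W sinα = 22.5
Σc'Δl = 26.6 kN/m; ΣN' = 148.3 kN/m; ΣW sinα = 60.6 kN/m
Resisting = 26.6 + 148.3·tan29.0° = 26.6 + 82.2 = 108.9 kN/m
FS = 108.9 / 60.6 = 1.795

FS = 1.79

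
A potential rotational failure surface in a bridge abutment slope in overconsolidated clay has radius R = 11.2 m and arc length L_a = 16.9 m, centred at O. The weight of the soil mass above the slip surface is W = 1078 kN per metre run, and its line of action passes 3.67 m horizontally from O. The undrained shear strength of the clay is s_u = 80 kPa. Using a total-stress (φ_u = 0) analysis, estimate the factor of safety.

Taking moments about the centre O, the resisting moment is provided by the undrained shear strength acting along the arc:
M_R = s_u·L_a·R = 80·16.90·11.2 = 15142.4 kN·m/m
M_D = W·d = 1078·3.67 = 3956.3 kN·m/m
FS = M_R / M_D = 15142.4 / 3956.3 = 3.827

FS = 3.83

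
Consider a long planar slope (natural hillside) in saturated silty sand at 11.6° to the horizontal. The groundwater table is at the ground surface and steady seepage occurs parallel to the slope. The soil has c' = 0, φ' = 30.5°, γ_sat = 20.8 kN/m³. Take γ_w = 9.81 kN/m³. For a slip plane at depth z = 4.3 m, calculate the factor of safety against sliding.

FS = 1.52

With seepage parallel to the slope and the water table at the surface, the effective normal stress on the slip plane uses the buoyant unit weight γ' = γ_sat − γ_w while the driving shear stress uses γ_sat:
FS = [c' + γ' z cos²β tanφ'] / [γ_sat z sinβ cosβ]
(For c' = 0 this reduces to FS = (γ'/γ_sat)·tanφ'/tanβ.)
γ' = 20.8 − 9.81 = 10.99 kN/m³
Numerator = 0.0 + 10.99·4.3·cos²11.6°·tan30.5° = 0.0 + 10.99·4.3·0.9596·0.5890 = 26.711 kPa
Denominator = 20.8·4.3·sin11.6°·cos11.6° = 20.8·4.3·0.2011·0.9796 = 17.617 kPa
FS = 26.711 / 17.617 = 1.516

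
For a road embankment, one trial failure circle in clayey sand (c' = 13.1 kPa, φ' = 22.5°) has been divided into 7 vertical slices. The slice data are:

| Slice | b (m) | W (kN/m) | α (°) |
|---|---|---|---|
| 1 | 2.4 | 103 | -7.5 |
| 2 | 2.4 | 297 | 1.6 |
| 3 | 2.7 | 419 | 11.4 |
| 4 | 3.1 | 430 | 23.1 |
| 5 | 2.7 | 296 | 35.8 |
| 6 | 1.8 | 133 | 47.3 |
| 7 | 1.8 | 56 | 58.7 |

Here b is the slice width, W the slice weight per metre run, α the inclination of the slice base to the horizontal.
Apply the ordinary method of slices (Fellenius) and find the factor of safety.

FS = 1.62

Ordinary method of slices: FS = Σ[c'·Δl_i + (W_i cosα_i)·tanφ'] / Σ W_i sinα_i, with Δl_i = b_i / cosα_i.
Slice 1: Δl = 2.4/cos(-7.5°) = 2.421 m; N'_1 = 103·cos(-7.5°) = 102.1; c'Δl = 31.71; W sinα = -13.4
Slice 2: Δl = 2.4/cos1.6° = 2.401 m; N'_2 = 297·cos1.6° = 296.9; c'Δl = 31.45; W sinα = 8.3
Slice 3: Δl = 2.7/cos11.4° = 2.754 m; N'_3 = 419·cos11.4° = 410.7; c'Δl = 36.08; W sinα = 82.8
Slice 4: Δl = 3.1/cos23.1° = 3.370 m; N'_4 = 430·cos23.1° = 395.5; c'Δl = 44.15; W sinα = 168.7
Slice 5: Δl = 2.7/cos35.8° = 3.329 m; N'_5 = 296·cos35.8° = 240.1; c'Δl = 43.61; W sinα = 173.1
Slice 6: Δl = 1.8/cos47.3° = 2.654 m; N'_6 = 133·cos47.3° = 90.2; c'Δl = 34.77; W sinα = 97.7
Slice 7: Δl = 1.8/cos58.7° = 3.465 m; N'_7 = 56·cos58.7° = 29.1; c'Δl = 45.39; W sinα = 47.8
Σc'Δl = 267.2 kN/m; ΣN' = 1564.6 kN/m; ΣW sinα = 565.1 kN/m
Resisting = 267.2 + 1564.6·tan22.5° = 267.2 + 648.1 = 915.3 kN/m
FS = 915.3 / 565.1 = 1.620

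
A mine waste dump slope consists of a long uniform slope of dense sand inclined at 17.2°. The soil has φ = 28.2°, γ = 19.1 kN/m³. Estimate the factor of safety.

FS = 1.73

For a dry cohesionless infinite slope the factor of safety is FS = tanφ / tanβ.
FS = tan28.2° / tan17.2° = 0.5362 / 0.3096 = 1.732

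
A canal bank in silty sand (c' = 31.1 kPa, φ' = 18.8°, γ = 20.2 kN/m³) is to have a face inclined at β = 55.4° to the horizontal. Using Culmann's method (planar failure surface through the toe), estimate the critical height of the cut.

H_c = 24.34 m

Culmann's analysis gives the critical failure plane at α_cr = (β + φ')/2 = (55.4 + 18.8)/2 = 37.1°, and the critical height
H_c = (4c'/γ) · sinβ cosφ' / [1 − cos(β − φ')]
    = (4·31.1/20.2) · sin55.4°·cos18.8° / [1 − cos(36.6°)]
    = 6.158 · 0.8231·0.9466 / [1 − 0.8028]
    = 6.158 · 0.7792 / 0.1972
    = 24.34 m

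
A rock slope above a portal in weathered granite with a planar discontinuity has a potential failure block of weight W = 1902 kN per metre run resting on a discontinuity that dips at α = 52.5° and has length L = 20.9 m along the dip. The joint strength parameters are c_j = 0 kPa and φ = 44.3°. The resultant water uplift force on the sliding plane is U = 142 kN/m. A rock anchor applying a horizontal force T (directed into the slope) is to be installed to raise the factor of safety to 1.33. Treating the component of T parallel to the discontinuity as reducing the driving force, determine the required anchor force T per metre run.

T = 641 kN/m

Resolving forces along and normal to the sliding plane, with the horizontal anchor force T adding T·sinα to the effective normal force and T·cosα acting up the plane against the driving force:
FS = [c_jL + (W cosα − U + T sinα) tanφ] / [W sinα − T cosα]
Without the anchor: N' = 1015.9 kN/m, driving T_d = 1509.0 kN/m, resisting R = 0·20.9 + 1015.9·tan44.3° = 991.3 kN/m, FS = 0.66.
Setting FS = 1.33 and solving for T:
1.33·(1509.0 − T cos52.5°) = 991.3 + T sin52.5°·tan44.3°
T·(sin52.5°·tan44.3° + 1.33·cos52.5°) = 1.33·1509.0 − 991.3
T·(0.7934·0.9759 + 1.33·0.6088) = 2006.9 − 991.3 = 1015.6
T·1.5839 = 1015.6
T = 641.2 kN/m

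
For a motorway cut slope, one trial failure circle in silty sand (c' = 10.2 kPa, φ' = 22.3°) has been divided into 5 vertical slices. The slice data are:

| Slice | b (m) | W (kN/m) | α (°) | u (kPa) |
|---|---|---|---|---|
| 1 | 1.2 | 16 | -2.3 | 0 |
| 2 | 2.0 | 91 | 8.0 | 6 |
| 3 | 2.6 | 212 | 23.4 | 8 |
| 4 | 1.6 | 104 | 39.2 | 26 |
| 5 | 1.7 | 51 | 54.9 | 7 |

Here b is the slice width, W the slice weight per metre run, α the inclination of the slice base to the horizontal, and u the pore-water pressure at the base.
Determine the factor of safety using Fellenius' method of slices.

Ordinary method of slices: FS = Σ[c'·Δl_i + (W_i cosα_i − u_i·Δl_i)·tanφ'] / Σ W_i sinα_i, with Δl_i = b_i / cosα_i.
Slice 1: Δl = 1.2/cos(-2.3°) = 1.201 m; N'_1 = 16·cos(-2.3°) − 0·1.201 = 16.0; c'Δl = 12.25; W sinα = -0.6
Slice 2: Δl = 2.0/cos8.0° = 2.020 m; N'_2 = 91·cos8.0° − 6·2.020 = 78.0; c'Δl = 20.60; W sinα = 12.7
Slice 3: Δl = 2.6/cos23.4° = 2.833 m; N'_3 = 212·cos23.4° − 8·2.833 = 171.9; c'Δl = 28.90; W sinα = 84.2
Slice 4: Δl = 1.6/cos39.2° = 2.065 m; N'_4 = 104·cos39.2° − 26·2.065 = 26.9; c'Δl = 21.06; W sinα = 65.7
Slice 5: Δl = 1.7/cos54.9° = 2.956 m; N'_5 = 51·cos54.9° − 7·2.956 = 8.6; c'Δl = 30.16; W sinα = 41.7
Σc'Δl = 113.0 kN/m; ΣN' = 301.4 kN/m; ΣW sinα = 203.7 kN/m
Resisting = 113.0 + 301.4·tan22.3° = 113.0 + 123.6 = 236.6 kN/m
FS = 236.6 / 203.7 = 1.162

FS = 1.16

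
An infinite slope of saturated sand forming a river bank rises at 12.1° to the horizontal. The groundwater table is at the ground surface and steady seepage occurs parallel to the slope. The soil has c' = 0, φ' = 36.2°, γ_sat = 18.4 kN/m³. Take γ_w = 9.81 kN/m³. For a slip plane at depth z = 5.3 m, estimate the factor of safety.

FS = 1.59

With seepage parallel to the slope and the water table at the surface, the effective normal stress on the slip plane uses the buoyant unit weight γ' = γ_sat − γ_w while the driving shear stress uses γ_sat:
FS = [c' + γ' z cos²β tanφ'] / [γ_sat z sinβ cosβ]
(For c' = 0 this reduces to FS = (γ'/γ_sat)·tanφ'/tanβ.)
γ' = 18.4 − 9.81 = 8.59 kN/m³
Numerator = 0.0 + 8.59·5.3·cos²12.1°·tan36.2° = 0.0 + 8.59·5.3·0.9561·0.7319 = 31.857 kPa
Denominator = 18.4·5.3·sin12.1°·cos12.1° = 18.4·5.3·0.2096·0.9778 = 19.988 kPa
FS = 31.857 / 19.988 = 1.594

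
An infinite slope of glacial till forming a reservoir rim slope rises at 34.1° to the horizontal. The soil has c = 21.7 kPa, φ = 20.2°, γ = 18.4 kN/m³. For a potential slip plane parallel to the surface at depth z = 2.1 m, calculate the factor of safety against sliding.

For an infinite slope with a slip plane parallel to the surface (no pore pressure): FS = [c + γz cos²β tanφ] / [γz sinβ cosβ].
γz = 18.4·2.1 = 38.64 kN/m²
Numerator = 21.7 + 38.64·cos²34.1°·tan20.2° = 21.7 + 38.64·0.6857·0.3679 = 31.448 kPa
Denominator = 38.64·sin34.1°·cos34.1° = 38.64·0.5606·0.8281 = 17.938 kPa
FS = 31.448 / 17.938 = 1.753

FS = 1.75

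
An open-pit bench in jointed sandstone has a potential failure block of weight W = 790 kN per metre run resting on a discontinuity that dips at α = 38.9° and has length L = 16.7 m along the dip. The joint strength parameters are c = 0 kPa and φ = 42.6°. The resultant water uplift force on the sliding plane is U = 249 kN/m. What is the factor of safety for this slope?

FS = 0.68

Resolving the block weight along and normal to the plane and applying the Mohr–Coulomb strength on the joint:
N' = W cosα − U = 790·cos38.9° − 249 = 365.8 kN/m
Driving force T = W sinα = 790·sin38.9° = 496.1 kN/m
Resisting force R = c·L + N'·tanφ = 0·16.7 + 365.8·tan42.6° = 0.0 + 336.4 = 336.4 kN/m
FS = R / T = 336.4 / 496.1 = 0.678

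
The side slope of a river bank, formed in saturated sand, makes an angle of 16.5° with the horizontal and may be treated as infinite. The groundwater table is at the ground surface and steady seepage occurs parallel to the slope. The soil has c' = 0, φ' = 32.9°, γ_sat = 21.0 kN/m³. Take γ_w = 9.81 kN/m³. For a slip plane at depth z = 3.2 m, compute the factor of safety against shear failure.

FS = 1.16

With seepage parallel to the slope and the water table at the surface, the effective normal stress on the slip plane uses the buoyant unit weight γ' = γ_sat − γ_w while the driving shear stress uses γ_sat:
FS = [c' + γ' z cos²β tanφ'] / [γ_sat z sinβ cosβ]
(For c' = 0 this reduces to FS = (γ'/γ_sat)·tanφ'/tanβ.)
γ' = 21.0 − 9.81 = 11.19 kN/m³
Numerator = 0.0 + 11.19·3.2·cos²16.5°·tan32.9° = 0.0 + 11.19·3.2·0.9193·0.6469 = 21.297 kPa
Denominator = 21.0·3.2·sin16.5°·cos16.5° = 21.0·3.2·0.2840·0.9588 = 18.300 kPa
FS = 21.297 / 18.300 = 1.164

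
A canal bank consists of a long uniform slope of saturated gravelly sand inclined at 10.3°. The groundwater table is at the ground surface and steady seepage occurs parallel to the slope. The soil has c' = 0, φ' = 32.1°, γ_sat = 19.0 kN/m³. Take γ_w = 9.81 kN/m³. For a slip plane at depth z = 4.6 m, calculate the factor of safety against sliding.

FS = 1.67

With seepage parallel to the slope and the water table at the surface, the effective normal stress on the slip plane uses the buoyant unit weight γ' = γ_sat − γ_w while the driving shear stress uses γ_sat:
FS = [c' + γ' z cos²β tanφ'] / [γ_sat z sinβ cosβ]
(For c' = 0 this reduces to FS = (γ'/γ_sat)·tanφ'/tanβ.)
γ' = 19.0 − 9.81 = 9.19 kN/m³
Numerator = 0.0 + 9.19·4.6·cos²10.3°·tan32.1° = 0.0 + 9.19·4.6·0.9680·0.6273 = 25.671 kPa
Denominator = 19.0·4.6·sin10.3°·cos10.3° = 19.0·4.6·0.1788·0.9839 = 15.375 kPa
FS = 25.671 / 15.375 = 1.670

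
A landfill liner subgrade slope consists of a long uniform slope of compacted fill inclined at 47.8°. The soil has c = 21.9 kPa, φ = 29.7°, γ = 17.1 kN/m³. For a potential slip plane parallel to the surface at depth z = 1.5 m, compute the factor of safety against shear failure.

For an infinite slope with a slip plane parallel to the surface (no pore pressure): FS = [c + γz cos²β tanφ] / [γz sinβ cosβ].
γz = 17.1·1.5 = 25.65 kN/m²
Numerator = 21.9 + 25.65·cos²47.8°·tan29.7° = 21.9 + 25.65·0.4512·0.5704 = 28.501 kPa
Denominator = 25.65·sin47.8°·cos47.8° = 25.65·0.7408·0.6717 = 12.764 kPa
FS = 28.501 / 12.764 = 2.233

FS = 2.23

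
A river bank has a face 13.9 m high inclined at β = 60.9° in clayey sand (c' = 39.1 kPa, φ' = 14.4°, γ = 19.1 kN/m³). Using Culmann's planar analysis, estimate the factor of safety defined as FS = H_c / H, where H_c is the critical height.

FS = 1.60

H_c = (4c'/γ) · sinβ cosφ' / [1 − cos(β − φ')]
    = (4·39.1/19.1) · sin60.9°·cos14.4° / [1 − cos46.5°]
    = 8.188 · 0.8463 / 0.3116 = 22.24 m
FS = H_c / H = 22.24 / 13.9 = 1.600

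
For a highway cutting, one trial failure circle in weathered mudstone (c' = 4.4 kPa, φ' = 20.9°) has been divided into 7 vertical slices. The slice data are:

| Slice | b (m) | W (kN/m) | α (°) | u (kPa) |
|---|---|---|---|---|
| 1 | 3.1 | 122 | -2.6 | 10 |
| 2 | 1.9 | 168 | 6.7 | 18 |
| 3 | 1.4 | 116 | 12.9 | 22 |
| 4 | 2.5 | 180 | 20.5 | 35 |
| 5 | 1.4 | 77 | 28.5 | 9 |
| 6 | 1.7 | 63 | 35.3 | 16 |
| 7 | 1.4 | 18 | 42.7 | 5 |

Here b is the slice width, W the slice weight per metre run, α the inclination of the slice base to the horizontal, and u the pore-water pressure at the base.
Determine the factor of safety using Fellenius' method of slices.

Ordinary method of slices: FS = Σ[c'·Δl_i + (W_i cosα_i − u_i·Δl_i)·tanφ'] / Σ W_i sinα_i, with Δl_i = b_i / cosα_i.
Slice 1: Δl = 3.1/cos(-2.6°) = 3.103 m; N'_1 = 122·cos(-2.6°) − 10·3.103 = 90.8; c'Δl = 13.65; W sinα = -5.5
Slice 2: Δl = 1.9/cos6.7° = 1.913 m; N'_2 = 168·cos6.7° − 18·1.913 = 132.4; c'Δl = 8.42; W sinα = 19.6
Slice 3: Δl = 1.4/cos12.9° = 1.436 m; N'_3 = 116·cos12.9° − 22·1.436 = 81.5; c'Δl = 6.32; W sinα = 25.9
Slice 4: Δl = 2.5/cos20.5° = 2.669 m; N'_4 = 180·cos20.5° − 35·2.669 = 75.2; c'Δl = 11.74; W sinα = 63.0
Slice 5: Δl = 1.4/cos28.5° = 1.593 m; N'_5 = 77·cos28.5° − 9·1.593 = 53.3; c'Δl = 7.01; W sinα = 36.7
Slice 6: Δl = 1.7/cos35.3° = 2.083 m; N'_6 = 63·cos35.3° − 16·2.083 = 18.1; c'Δl = 9.17; W sinα = 36.4
Slice 7: Δl = 1.4/cos42.7° = 1.905 m; N'_7 = 18·cos42.7° − 5·1.905 = 3.7; c'Δl = 8.38; W sinα = 12.2
Σc'Δl = 64.7 kN/m; ΣN' = 455.0 kN/m; ΣW sinα = 188.4 kN/m
Resisting = 64.7 + 455.0·tan20.9° = 64.7 + 173.8 = 238.5 kN/m
FS = 238.5 / 188.4 = 1.266

FS = 1.27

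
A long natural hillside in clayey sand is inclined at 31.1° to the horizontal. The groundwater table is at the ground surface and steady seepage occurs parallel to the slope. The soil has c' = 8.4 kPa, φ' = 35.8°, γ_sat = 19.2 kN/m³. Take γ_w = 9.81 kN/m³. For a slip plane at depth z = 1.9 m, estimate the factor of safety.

FS = 1.11

With seepage parallel to the slope and the water table at the surface, the effective normal stress on the slip plane uses the buoyant unit weight γ' = γ_sat − γ_w while the driving shear stress uses γ_sat:
FS = [c' + γ' z cos²β tanφ'] / [γ_sat z sinβ cosβ]
γ' = 19.2 − 9.81 = 9.39 kN/m³
Numerator = 8.4 + 9.39·1.9·cos²31.1°·tan35.8° = 8.4 + 9.39·1.9·0.7332·0.7212 = 17.834 kPa
Denominator = 19.2·1.9·sin31.1°·cos31.1° = 19.2·1.9·0.5165·0.8563 = 16.135 kPa
FS = 17.834 / 16.135 = 1.105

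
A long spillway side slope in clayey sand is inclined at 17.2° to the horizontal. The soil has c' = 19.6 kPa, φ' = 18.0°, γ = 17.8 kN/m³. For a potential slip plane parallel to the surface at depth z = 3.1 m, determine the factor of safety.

For an infinite slope with a slip plane parallel to the surface (no pore pressure): FS = [c' + γz cos²β tanφ'] / [γz sinβ cosβ].
γz = 17.8·3.1 = 55.18 kN/m²
Numerator = 19.6 + 55.18·cos²17.2°·tan18.0° = 19.6 + 55.18·0.9126·0.3249 = 35.961 kPa
Denominator = 55.18·sin17.2°·cos17.2° = 55.18·0.2957·0.9553 = 15.587 kPa
FS = 35.961 / 15.587 = 2.307

FS = 2.31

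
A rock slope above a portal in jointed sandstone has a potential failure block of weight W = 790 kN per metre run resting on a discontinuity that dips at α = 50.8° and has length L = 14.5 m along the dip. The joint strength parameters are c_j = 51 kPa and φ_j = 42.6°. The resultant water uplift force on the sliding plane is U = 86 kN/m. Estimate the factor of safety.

FS = 1.83

Resolving the block weight along and normal to the plane and applying the Mohr–Coulomb strength on the joint:
N' = W cosα − U = 790·cos50.8° − 86 = 413.3 kN/m
Driving force T = W sinα = 790·sin50.8° = 612.2 kN/m
Resisting force R = c_j·L + N'·tanφ_j = 51·14.5 + 413.3·tan42.6° = 739.5 + 380.1 = 1119.6 kN/m
FS = R / T = 1119.6 / 612.2 = 1.829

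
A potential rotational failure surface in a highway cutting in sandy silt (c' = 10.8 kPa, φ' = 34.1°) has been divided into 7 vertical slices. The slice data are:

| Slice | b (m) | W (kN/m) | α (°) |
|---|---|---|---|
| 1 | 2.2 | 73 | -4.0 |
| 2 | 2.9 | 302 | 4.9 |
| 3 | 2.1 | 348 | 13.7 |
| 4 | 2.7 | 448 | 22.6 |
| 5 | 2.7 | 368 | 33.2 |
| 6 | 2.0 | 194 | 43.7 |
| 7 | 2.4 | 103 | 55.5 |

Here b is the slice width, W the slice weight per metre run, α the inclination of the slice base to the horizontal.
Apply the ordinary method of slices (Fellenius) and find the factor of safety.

FS = 1.91

Ordinary method of slices: FS = Σ[c'·Δl_i + (W_i cosα_i)·tanφ'] / Σ W_i sinα_i, with Δl_i = b_i / cosα_i.
Slice 1: Δl = 2.2/cos(-4.0°) = 2.205 m; N'_1 = 73·cos(-4.0°) = 72.8; c'Δl = 23.82; W sinα = -5.1
Slice 2: Δl = 2.9/cos4.9° = 2.911 m; N'_2 = 302·cos4.9° = 300.9; c'Δl = 31.43; W sinα = 25.8
Slice 3: Δl = 2.1/cos13.7° = 2.161 m; N'_3 = 348·cos13.7° = 338.1; c'Δl = 23.34; W sinα = 82.4
Slice 4: Δl = 2.7/cos22.6° = 2.925 m; N'_4 = 448·cos22.6° = 413.6; c'Δl = 31.59; W sinα = 172.2
Slice 5: Δl = 2.7/cos33.2° = 3.227 m; N'_5 = 368·cos33.2° = 307.9; c'Δl = 34.85; W sinα = 201.5
Slice 6: Δl = 2.0/cos43.7° = 2.766 m; N'_6 = 194·cos43.7° = 140.3; c'Δl = 29.88; W sinα = 134.0
Slice 7: Δl = 2.4/cos55.5° = 4.237 m; N'_7 = 103·cos55.5° = 58.3; c'Δl = 45.76; W sinα = 84.9
Σc'Δl = 220.7 kN/m; ΣN' = 1631.9 kN/m; ΣW sinα = 695.7 kN/m
Resisting = 220.7 + 1631.9·tan34.1° = 220.7 + 1104.9 = 1325.6 kN/m
FS = 1325.6 / 695.7 = 1.905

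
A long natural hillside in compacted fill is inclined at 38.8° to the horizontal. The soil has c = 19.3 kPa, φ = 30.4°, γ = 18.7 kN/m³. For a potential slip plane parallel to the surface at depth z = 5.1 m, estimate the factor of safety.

For an infinite slope with a slip plane parallel to the surface (no pore pressure): FS = [c + γz cos²β tanφ] / [γz sinβ cosβ].
γz = 18.7·5.1 = 95.37 kN/m²
Numerator = 19.3 + 95.37·cos²38.8°·tan30.4° = 19.3 + 95.37·0.6074·0.5867 = 53.284 kPa
Denominator = 95.37·sin38.8°·cos38.8° = 95.37·0.6266·0.7793 = 46.573 kPa
FS = 53.284 / 46.573 = 1.144

FS = 1.14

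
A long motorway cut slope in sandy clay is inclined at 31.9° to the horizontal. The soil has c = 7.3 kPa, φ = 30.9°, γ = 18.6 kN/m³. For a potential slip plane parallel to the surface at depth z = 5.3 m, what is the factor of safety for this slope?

For an infinite slope with a slip plane parallel to the surface (no pore pressure): FS = [c + γz cos²β tanφ] / [γz sinβ cosβ].
γz = 18.6·5.3 = 98.58 kN/m²
Numerator = 7.3 + 98.58·cos²31.9°·tan30.9° = 7.3 + 98.58·0.7208·0.5985 = 49.824 kPa
Denominator = 98.58·sin31.9°·cos31.9° = 98.58·0.5284·0.8490 = 44.226 kPa
FS = 49.824 / 44.226 = 1.127

FS = 1.13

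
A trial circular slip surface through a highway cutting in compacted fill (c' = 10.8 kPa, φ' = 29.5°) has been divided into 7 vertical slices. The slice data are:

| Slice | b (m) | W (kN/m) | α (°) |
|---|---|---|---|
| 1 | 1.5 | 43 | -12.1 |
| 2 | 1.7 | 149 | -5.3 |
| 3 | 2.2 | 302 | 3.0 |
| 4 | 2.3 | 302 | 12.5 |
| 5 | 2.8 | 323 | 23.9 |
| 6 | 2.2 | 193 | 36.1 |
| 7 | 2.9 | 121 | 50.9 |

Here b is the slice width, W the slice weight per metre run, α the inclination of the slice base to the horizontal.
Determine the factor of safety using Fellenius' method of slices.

Ordinary method of slices: FS = Σ[c'·Δl_i + (W_i cosα_i)·tanφ'] / Σ W_i sinα_i, with Δl_i = b_i / cosα_i.
Slice 1: Δl = 1.5/cos(-12.1°) = 1.534 m; N'_1 = 43·cos(-12.1°) = 42.0; c'Δl = 16.57; W sinα = -9.0
Slice 2: Δl = 1.7/cos(-5.3°) = 1.707 m; N'_2 = 149·cos(-5.3°) = 148.4; c'Δl = 18.44; W sinα = -13.8
Slice 3: Δl = 2.2/cos3.0° = 2.203 m; N'_3 = 302·cos3.0° = 301.6; c'Δl = 23.79; W sinα = 15.8
Slice 4: Δl = 2.3/cos12.5° = 2.356 m; N'_4 = 302·cos12.5° = 294.8; c'Δl = 25.44; W sinα = 65.4
Slice 5: Δl = 2.8/cos23.9° = 3.063 m; N'_5 = 323·cos23.9° = 295.3; c'Δl = 33.08; W sinα = 130.9
Slice 6: Δl = 2.2/cos36.1° = 2.723 m; N'_6 = 193·cos36.1° = 155.9; c'Δl = 29.41; W sinα = 113.7
Slice 7: Δl = 2.9/cos50.9° = 4.598 m; N'_7 = 121·cos50.9° = 76.3; c'Δl = 49.66; W sinα = 93.9
Σc'Δl = 196.4 kN/m; ΣN' = 1314.4 kN/m; ΣW sinα = 396.9 kN/m
Resisting = 196.4 + 1314.4·tan29.5° = 196.4 + 743.6 = 940.0 kN/m
FS = 940.0 / 396.9 = 2.369

FS = 2.37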